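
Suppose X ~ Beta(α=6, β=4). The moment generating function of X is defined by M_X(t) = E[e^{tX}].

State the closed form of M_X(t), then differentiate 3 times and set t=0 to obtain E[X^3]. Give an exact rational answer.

E[X^3] = M^(3)(0) = 14/55

M_X(t) = ₁F₁(6; 10; t)
M^(3)(t) = 14*₁F₁(9; 13; t)/55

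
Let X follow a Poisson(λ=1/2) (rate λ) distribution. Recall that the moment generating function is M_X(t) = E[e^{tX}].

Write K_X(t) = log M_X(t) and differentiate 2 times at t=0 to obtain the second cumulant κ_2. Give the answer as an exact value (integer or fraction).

κ_2 = D^2[K](0) = 1/2

M_X(t) = e^(e^(t)/2 - 1/2)
K_X(t) = log M_X(t) = e^(t)/2 - 1/2
D^2[K](t) = e^(t)/2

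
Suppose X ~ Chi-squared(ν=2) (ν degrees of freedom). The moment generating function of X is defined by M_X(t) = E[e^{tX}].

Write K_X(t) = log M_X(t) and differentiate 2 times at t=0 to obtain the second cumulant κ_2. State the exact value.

M_X(t) = 1/(1 - 2*t)
K_X(t) = log M_X(t) = -log(1 - 2*t)
K^(2)(t) = 4/(4*t^2 - 4*t + 1)

κ_2 = K^(2)(0) = 4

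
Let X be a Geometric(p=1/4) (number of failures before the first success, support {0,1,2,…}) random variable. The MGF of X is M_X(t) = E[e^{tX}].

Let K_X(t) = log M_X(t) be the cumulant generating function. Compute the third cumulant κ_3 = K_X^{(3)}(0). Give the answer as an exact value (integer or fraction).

κ_3 = d^3K/dt^3 |_{t=0} = 84

M_X(t) = 1/(4*(1 - 3*e^(t)/4))
K_X(t) = log M_X(t) = -log(1 - 3*e^(t)/4) - 2*log(2)
dK/dt = -3*e^(t)/(3*e^(t) - 4)
d^2K/dt^2 = 12*e^(t)/(9*e^(2*t) - 24*e^(t) + 16)
d^3K/dt^3 = (-36*e^(2*t) - 48*e^(t))/(27*e^(3*t) - 108*e^(2*t) + 144*e^(t) - 64)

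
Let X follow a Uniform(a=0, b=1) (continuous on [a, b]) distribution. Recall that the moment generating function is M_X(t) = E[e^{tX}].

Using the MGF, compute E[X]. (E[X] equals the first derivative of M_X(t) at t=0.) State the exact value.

E[X] = D[M](0) = 1/2

M_X(t) = (e^(t) - 1)/t
D[M](t) = (t*e^(t) - e^(t) + 1)/t^2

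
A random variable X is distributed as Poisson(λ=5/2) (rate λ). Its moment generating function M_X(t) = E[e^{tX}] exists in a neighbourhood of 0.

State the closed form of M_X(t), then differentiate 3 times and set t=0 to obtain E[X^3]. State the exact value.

E[X^3] = D^3[M](0) = 295/8

M_X(t) = e^(5*e^(t)/2 - 5/2)
D^3[M](t) = (125*e^(3*t)*e^(5*e^(t)/2) + 150*e^(2*t)*e^(5*e^(t)/2) + 20*e^(t)*e^(5*e^(t)/2))*e^(-5/2)/8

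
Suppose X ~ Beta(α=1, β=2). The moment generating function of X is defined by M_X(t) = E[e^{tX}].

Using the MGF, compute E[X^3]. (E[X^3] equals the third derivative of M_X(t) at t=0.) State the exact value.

E[X^3] = d^3M/dt^3 |_{t=0} = 1/10

M_X(t) = ₁F₁(1; 3; t)
dM/dt = ₁F₁(2; 4; t)/3
d^2M/dt^2 = ₁F₁(3; 5; t)/6
d^3M/dt^3 = ₁F₁(4; 6; t)/10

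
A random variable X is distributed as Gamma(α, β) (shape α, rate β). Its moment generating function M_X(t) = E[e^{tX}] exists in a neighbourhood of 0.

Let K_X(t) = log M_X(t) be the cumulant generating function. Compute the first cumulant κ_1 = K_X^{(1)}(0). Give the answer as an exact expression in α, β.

κ_1 = K′(0) = α/β

M_X(t) = (β/(β - t))^α
K_X(t) = log M_X(t) = α*(log(β) - log(β - t))
K′(t) = -α/(-β + t)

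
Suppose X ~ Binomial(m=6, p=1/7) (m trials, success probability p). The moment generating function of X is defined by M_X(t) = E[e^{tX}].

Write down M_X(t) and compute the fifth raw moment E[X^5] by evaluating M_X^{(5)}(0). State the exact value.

M_X(t) = (e^(t)/7 + 6/7)^6
dM/dt = 6*e^(6*t)/117649 + 180*e^(5*t)/117649 + 2160*e^(4*t)/117649 + 12960*e^(3*t)/117649 + 38880*e^(2*t)/117649 + 46656*e^(t)/117649
d^2M/dt^2 = 36*e^(6*t)/117649 + 900*e^(5*t)/117649 + 8640*e^(4*t)/117649 + 38880*e^(3*t)/117649 + 77760*e^(2*t)/117649 + 46656*e^(t)/117649
d^3M/dt^3 = 216*e^(6*t)/117649 + 4500*e^(5*t)/117649 + 34560*e^(4*t)/117649 + 116640*e^(3*t)/117649 + 155520*e^(2*t)/117649 + 46656*e^(t)/117649
d^4M/dt^4 = 1296*e^(6*t)/117649 + 22500*e^(5*t)/117649 + 138240*e^(4*t)/117649 + 349920*e^(3*t)/117649 + 311040*e^(2*t)/117649 + 46656*e^(t)/117649
d^5M/dt^5 = 7776*e^(6*t)/117649 + 112500*e^(5*t)/117649 + 552960*e^(4*t)/117649 + 1049760*e^(3*t)/117649 + 622080*e^(2*t)/117649 + 46656*e^(t)/117649

E[X^5] = d^5M/dt^5 |_{t=0} = 341676/16807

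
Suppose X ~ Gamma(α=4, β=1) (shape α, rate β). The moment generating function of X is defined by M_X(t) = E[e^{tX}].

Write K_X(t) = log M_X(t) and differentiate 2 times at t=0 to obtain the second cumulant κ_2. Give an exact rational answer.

κ_2 = K′′(0) = 4

M_X(t) = (1 - t)^(-4)
K_X(t) = log M_X(t) = -4*log(1 - t)
K′(t) = -4/(t - 1)
K′′(t) = 4/(t^2 - 2*t + 1)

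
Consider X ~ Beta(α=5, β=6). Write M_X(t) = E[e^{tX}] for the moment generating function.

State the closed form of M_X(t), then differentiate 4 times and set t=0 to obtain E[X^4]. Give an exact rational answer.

E[X^4] = M′′′′(0) = 10/143

M_X(t) = ₁F₁(5; 11; t)
M′(t) = 5*₁F₁(6; 12; t)/11
M′′(t) = 5*₁F₁(7; 13; t)/22
M′′′(t) = 35*₁F₁(8; 14; t)/286
M′′′′(t) = 10*₁F₁(9; 15; t)/143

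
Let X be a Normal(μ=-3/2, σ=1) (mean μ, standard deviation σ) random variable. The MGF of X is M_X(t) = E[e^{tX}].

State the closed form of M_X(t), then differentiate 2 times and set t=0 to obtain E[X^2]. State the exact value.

M_X(t) = e^(t^2/2 - 3*t/2)
dM/dt = t*e^(-3*t/2)*e^(t^2/2) - 3*e^(-3*t/2)*e^(t^2/2)/2
d^2M/dt^2 = (4*t^2*e^(t^2/2) - 12*t*e^(t^2/2) + 13*e^(t^2/2))*e^(-3*t/2)/4

E[X^2] = d^2M/dt^2 |_{t=0} = 13/4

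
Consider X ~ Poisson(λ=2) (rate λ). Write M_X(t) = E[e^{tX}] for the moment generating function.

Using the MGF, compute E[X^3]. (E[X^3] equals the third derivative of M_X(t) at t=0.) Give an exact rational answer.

M_X(t) = e^(2*e^(t) - 2)
M′(t) = 2*e^(-2)*e^(t)*e^(2*e^(t))
M′′(t) = (4*e^(2*t)*e^(2*e^(t)) + 2*e^(t)*e^(2*e^(t)))*e^(-2)
M′′′(t) = (8*e^(3*t)*e^(2*e^(t)) + 12*e^(2*t)*e^(2*e^(t)) + 2*e^(t)*e^(2*e^(t)))*e^(-2)

E[X^3] = M′′′(0) = 22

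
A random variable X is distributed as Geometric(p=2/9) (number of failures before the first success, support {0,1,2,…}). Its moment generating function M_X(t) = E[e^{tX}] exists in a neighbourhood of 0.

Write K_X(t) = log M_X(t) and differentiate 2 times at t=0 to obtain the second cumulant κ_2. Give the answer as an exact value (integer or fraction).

M_X(t) = 2/(9*(1 - 7*e^(t)/9))
K_X(t) = log M_X(t) = -log(1 - 7*e^(t)/9) - 2*log(3) + log(2)
K′(t) = -7*e^(t)/(7*e^(t) - 9)
K′′(t) = 63*e^(t)/(49*e^(2*t) - 126*e^(t) + 81)

κ_2 = K′′(0) = 63/4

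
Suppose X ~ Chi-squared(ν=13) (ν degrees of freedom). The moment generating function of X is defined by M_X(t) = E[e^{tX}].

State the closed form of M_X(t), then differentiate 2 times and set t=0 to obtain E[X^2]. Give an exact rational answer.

M_X(t) = (1 - 2*t)^(-13/2)
dM/dt = -13/(128*t^7*√(1 - 2*t) - 448*t^6*√(1 - 2*t) + 672*t^5*√(1 - 2*t) - 560*t^4*√(1 - 2*t) + 280*t^3*√(1 - 2*t) - 84*t^2*√(1 - 2*t) + 14*t*√(1 - 2*t) - √(1 - 2*t))

E[X^2] = d^2M/dt^2 |_{t=0} = 195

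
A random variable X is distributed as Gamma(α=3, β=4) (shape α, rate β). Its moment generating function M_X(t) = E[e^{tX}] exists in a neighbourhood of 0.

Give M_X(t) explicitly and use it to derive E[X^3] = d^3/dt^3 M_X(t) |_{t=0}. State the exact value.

M_X(t) = 64/(4 - t)^3
dM/dt = 192/(t^4 - 16*t^3 + 96*t^2 - 256*t + 256)
d^2M/dt^2 = -768/(t^5 - 20*t^4 + 160*t^3 - 640*t^2 + 1280*t - 1024)
d^3M/dt^3 = 3840/(t^6 - 24*t^5 + 240*t^4 - 1280*t^3 + 3840*t^2 - 6144*t + 4096)

E[X^3] = d^3M/dt^3 |_{t=0} = 15/16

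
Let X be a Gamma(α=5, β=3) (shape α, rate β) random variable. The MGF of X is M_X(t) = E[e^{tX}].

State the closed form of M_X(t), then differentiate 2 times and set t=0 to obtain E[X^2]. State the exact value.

E[X^2] = d^2M/dt^2 |_{t=0} = 10/3

M_X(t) = 243/(3 - t)^5
dM/dt = 1215/(t^6 - 18*t^5 + 135*t^4 - 540*t^3 + 1215*t^2 - 1458*t + 729)
d^2M/dt^2 = -7290/(t^7 - 21*t^6 + 189*t^5 - 945*t^4 + 2835*t^3 - 5103*t^2 + 5103*t - 2187)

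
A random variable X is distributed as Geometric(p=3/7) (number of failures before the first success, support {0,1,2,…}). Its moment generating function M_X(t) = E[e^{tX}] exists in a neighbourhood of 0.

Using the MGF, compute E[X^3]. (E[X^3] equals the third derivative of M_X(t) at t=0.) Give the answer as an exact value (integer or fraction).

M_X(t) = 3/(7*(1 - 4*e^(t)/7))
M^(3)(t) = (192*e^(3*t) + 1344*e^(2*t) + 588*e^(t))/(256*e^(4*t) - 1792*e^(3*t) + 4704*e^(2*t) - 5488*e^(t) + 2401)

E[X^3] = M^(3)(0) = 236/9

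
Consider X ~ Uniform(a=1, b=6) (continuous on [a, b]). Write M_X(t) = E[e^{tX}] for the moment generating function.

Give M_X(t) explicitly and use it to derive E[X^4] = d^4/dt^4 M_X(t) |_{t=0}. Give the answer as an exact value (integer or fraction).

M_X(t) = (e^(6*t) - e^(t))/(5*t)
D^4[M](t) = (1296*t^4*e^(6*t) - t^4*e^(t) - 864*t^3*e^(6*t) + 4*t^3*e^(t) + 432*t^2*e^(6*t) - 12*t^2*e^(t) - 144*t*e^(6*t) + 24*t*e^(t) + 24*e^(6*t) - 24*e^(t))/(5*t^5)

E[X^4] = D^4[M](0) = 311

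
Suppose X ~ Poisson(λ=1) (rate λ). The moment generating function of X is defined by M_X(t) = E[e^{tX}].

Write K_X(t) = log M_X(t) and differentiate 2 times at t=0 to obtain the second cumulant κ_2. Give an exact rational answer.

κ_2 = K′′(0) = 1

M_X(t) = e^(e^(t) - 1)
K_X(t) = log M_X(t) = e^(t) - 1
K′(t) = e^(t)
K′′(t) = e^(t)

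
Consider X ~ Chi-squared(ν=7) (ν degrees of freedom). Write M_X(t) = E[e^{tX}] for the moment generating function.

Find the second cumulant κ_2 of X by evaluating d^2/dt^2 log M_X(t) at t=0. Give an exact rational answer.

κ_2 = K′′(0) = 14

M_X(t) = (1 - 2*t)^(-7/2)
K_X(t) = log M_X(t) = -7*log(1 - 2*t)/2
K′(t) = -7/(2*t - 1)
K′′(t) = 14/(4*t^2 - 4*t + 1)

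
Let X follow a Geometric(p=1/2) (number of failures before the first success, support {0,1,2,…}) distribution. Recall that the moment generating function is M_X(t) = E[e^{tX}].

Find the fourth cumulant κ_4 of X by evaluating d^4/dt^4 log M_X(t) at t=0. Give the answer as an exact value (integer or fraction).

κ_4 = K^(4)(0) = 26

M_X(t) = 1/(2*(1 - e^(t)/2))
K_X(t) = log M_X(t) = -log(1 - e^(t)/2) - log(2)
K^(4)(t) = (2*e^(3*t) + 16*e^(2*t) + 8*e^(t))/(e^(4*t) - 8*e^(3*t) + 24*e^(2*t) - 32*e^(t) + 16)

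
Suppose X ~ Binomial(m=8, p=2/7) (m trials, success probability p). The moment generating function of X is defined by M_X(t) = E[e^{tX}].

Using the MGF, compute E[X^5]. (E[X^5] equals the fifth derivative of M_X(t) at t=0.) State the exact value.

E[X^5] = M^(5)(0) = 940048/2401

M_X(t) = (2*e^(t)/7 + 5/7)^8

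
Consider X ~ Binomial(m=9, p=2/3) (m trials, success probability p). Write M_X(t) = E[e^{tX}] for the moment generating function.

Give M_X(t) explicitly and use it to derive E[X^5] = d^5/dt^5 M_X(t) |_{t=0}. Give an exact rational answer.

E[X^5] = M′′′′′(0) = 109654/9

M_X(t) = (2*e^(t)/3 + 1/3)^9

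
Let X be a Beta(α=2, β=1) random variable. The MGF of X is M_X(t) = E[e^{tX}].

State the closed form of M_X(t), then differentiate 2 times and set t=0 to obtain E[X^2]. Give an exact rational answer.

M_X(t) = ₁F₁(2; 3; t)
D^2[M](t) = ₁F₁(4; 5; t)/2

E[X^2] = D^2[M](0) = 1/2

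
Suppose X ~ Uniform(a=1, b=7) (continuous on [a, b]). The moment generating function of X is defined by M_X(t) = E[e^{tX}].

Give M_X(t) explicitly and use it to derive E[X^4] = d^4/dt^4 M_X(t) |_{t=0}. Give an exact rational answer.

E[X^4] = d^4M/dt^4 |_{t=0} = 2801/5

M_X(t) = (e^(7*t) - e^(t))/(6*t)
dM/dt = (7*t*e^(7*t) - t*e^(t) - e^(7*t) + e^(t))/(6*t^2)
d^2M/dt^2 = (49*t^2*e^(7*t) - t^2*e^(t) - 14*t*e^(7*t) + 2*t*e^(t) + 2*e^(7*t) - 2*e^(t))/(6*t^3)
d^3M/dt^3 = (343*t^3*e^(7*t) - t^3*e^(t) - 147*t^2*e^(7*t) + 3*t^2*e^(t) + 42*t*e^(7*t) - 6*t*e^(t) - 6*e^(7*t) + 6*e^(t))/(6*t^4)
d^4M/dt^4 = (2401*t^4*e^(7*t) - t^4*e^(t) - 1372*t^3*e^(7*t) + 4*t^3*e^(t) + 588*t^2*e^(7*t) - 12*t^2*e^(t) - 168*t*e^(7*t) + 24*t*e^(t) + 24*e^(7*t) - 24*e^(t))/(6*t^5)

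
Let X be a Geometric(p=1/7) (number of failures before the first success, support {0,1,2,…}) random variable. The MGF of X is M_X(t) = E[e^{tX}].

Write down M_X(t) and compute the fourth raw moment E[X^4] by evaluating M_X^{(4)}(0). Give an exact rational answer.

E[X^4] = D^4[M](0) = 39390

M_X(t) = 1/(7*(1 - 6*e^(t)/7))
D^4[M](t) = (-1296*e^(4*t) - 16632*e^(3*t) - 19404*e^(2*t) - 2058*e^(t))/(7776*e^(5*t) - 45360*e^(4*t) + 105840*e^(3*t) - 123480*e^(2*t) + 72030*e^(t) - 16807)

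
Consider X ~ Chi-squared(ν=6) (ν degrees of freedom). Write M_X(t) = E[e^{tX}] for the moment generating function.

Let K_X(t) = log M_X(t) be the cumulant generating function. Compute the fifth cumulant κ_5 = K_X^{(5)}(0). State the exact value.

κ_5 = K^(5)(0) = 2304

M_X(t) = (1 - 2*t)^(-3)
K_X(t) = log M_X(t) = -3*log(1 - 2*t)
K^(5)(t) = -2304/(32*t^5 - 80*t^4 + 80*t^3 - 40*t^2 + 10*t - 1)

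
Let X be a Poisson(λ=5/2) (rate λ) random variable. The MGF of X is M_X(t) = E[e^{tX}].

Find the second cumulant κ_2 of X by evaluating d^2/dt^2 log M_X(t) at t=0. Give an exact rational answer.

κ_2 = d^2K/dt^2 |_{t=0} = 5/2

M_X(t) = e^(5*e^(t)/2 - 5/2)
K_X(t) = log M_X(t) = 5*e^(t)/2 - 5/2
dK/dt = 5*e^(t)/2
d^2K/dt^2 = 5*e^(t)/2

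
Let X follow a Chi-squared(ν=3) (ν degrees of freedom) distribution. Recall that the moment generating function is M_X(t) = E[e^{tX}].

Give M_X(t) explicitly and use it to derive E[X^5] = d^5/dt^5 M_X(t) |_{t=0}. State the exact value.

M_X(t) = (1 - 2*t)^(-3/2)
dM/dt = 3/(4*t^2*√(1 - 2*t) - 4*t*√(1 - 2*t) + √(1 - 2*t))
d^2M/dt^2 = -15/(8*t^3*√(1 - 2*t) - 12*t^2*√(1 - 2*t) + 6*t*√(1 - 2*t) - √(1 - 2*t))
d^3M/dt^3 = 105/(16*t^4*√(1 - 2*t) - 32*t^3*√(1 - 2*t) + 24*t^2*√(1 - 2*t) - 8*t*√(1 - 2*t) + √(1 - 2*t))
d^4M/dt^4 = -945/(32*t^5*√(1 - 2*t) - 80*t^4*√(1 - 2*t) + 80*t^3*√(1 - 2*t) - 40*t^2*√(1 - 2*t) + 10*t*√(1 - 2*t) - √(1 - 2*t))
d^5M/dt^5 = 10395/(64*t^6*√(1 - 2*t) - 192*t^5*√(1 - 2*t) + 240*t^4*√(1 - 2*t) - 160*t^3*√(1 - 2*t) + 60*t^2*√(1 - 2*t) - 12*t*√(1 - 2*t) + √(1 - 2*t))

E[X^5] = d^5M/dt^5 |_{t=0} = 10395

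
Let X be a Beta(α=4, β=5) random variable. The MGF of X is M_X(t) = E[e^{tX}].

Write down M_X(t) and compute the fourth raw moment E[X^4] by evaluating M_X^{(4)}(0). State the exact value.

M_X(t) = ₁F₁(4; 9; t)
M′(t) = 4*₁F₁(5; 10; t)/9
M′′(t) = 2*₁F₁(6; 11; t)/9
M′′′(t) = 4*₁F₁(7; 12; t)/33
M′′′′(t) = 7*₁F₁(8; 13; t)/99

E[X^4] = M′′′′(0) = 7/99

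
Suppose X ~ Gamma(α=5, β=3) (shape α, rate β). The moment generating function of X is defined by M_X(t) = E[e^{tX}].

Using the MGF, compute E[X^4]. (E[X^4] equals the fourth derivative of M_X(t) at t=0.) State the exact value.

E[X^4] = M^(4)(0) = 560/27

M_X(t) = 243/(3 - t)^5
M^(4)(t) = -408240/(t^9 - 27*t^8 + 324*t^7 - 2268*t^6 + 10206*t^5 - 30618*t^4 + 61236*t^3 - 78732*t^2 + 59049*t - 19683)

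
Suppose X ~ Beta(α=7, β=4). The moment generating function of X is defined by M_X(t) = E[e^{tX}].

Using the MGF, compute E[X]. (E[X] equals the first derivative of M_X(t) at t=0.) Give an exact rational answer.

M_X(t) = ₁F₁(7; 11; t)
D[M](t) = 7*₁F₁(8; 12; t)/11

E[X] = D[M](0) = 7/11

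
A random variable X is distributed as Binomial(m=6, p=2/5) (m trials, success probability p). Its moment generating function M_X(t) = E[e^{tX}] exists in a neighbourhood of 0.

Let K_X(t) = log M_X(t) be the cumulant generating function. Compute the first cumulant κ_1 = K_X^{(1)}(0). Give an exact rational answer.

M_X(t) = (2*e^(t)/5 + 3/5)^6
K_X(t) = log M_X(t) = 6*log(2*e^(t)/5 + 3/5)
dK/dt = 12*e^(t)/(2*e^(t) + 3)

κ_1 = dK/dt |_{t=0} = 12/5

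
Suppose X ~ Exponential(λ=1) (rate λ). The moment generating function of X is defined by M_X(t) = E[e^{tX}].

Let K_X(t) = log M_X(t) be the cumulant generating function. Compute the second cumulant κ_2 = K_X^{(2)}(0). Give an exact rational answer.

M_X(t) = 1/(1 - t)
K_X(t) = log M_X(t) = -log(1 - t)
K^(2)(t) = 1/(t^2 - 2*t + 1)

κ_2 = K^(2)(0) = 1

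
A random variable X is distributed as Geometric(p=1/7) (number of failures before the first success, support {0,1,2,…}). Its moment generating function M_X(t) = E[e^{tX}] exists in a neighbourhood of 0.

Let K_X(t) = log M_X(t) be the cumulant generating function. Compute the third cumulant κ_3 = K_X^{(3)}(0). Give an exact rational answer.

M_X(t) = 1/(7*(1 - 6*e^(t)/7))
K_X(t) = log M_X(t) = -log(1 - 6*e^(t)/7) - log(7)
dK/dt = -6*e^(t)/(6*e^(t) - 7)
d^2K/dt^2 = 42*e^(t)/(36*e^(2*t) - 84*e^(t) + 49)
d^3K/dt^3 = (-252*e^(2*t) - 294*e^(t))/(216*e^(3*t) - 756*e^(2*t) + 882*e^(t) - 343)

κ_3 = d^3K/dt^3 |_{t=0} = 546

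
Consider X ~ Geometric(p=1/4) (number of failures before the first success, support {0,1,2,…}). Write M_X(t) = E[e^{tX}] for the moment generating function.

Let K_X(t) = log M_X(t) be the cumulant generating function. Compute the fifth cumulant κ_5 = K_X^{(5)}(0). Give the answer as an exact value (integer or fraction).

κ_5 = D^5[K](0) = 12180

M_X(t) = 1/(4*(1 - 3*e^(t)/4))
K_X(t) = log M_X(t) = -log(1 - 3*e^(t)/4) - 2*log(2)
D^5[K](t) = (-324*e^(4*t) - 4752*e^(3*t) - 6336*e^(2*t) - 768*e^(t))/(243*e^(5*t) - 1620*e^(4*t) + 4320*e^(3*t) - 5760*e^(2*t) + 3840*e^(t) - 1024)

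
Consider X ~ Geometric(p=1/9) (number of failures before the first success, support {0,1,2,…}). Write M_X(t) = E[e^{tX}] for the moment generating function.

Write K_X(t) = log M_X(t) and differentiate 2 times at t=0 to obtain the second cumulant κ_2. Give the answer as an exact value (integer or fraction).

M_X(t) = 1/(9*(1 - 8*e^(t)/9))
K_X(t) = log M_X(t) = -log(1 - 8*e^(t)/9) - 2*log(3)
D^2[K](t) = 72*e^(t)/(64*e^(2*t) - 144*e^(t) + 81)

κ_2 = D^2[K](0) = 72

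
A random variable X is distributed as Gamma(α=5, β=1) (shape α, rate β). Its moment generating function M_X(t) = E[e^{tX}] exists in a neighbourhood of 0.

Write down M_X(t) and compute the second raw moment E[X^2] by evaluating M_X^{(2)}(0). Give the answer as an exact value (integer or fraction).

E[X^2] = M^(2)(0) = 30

M_X(t) = (1 - t)^(-5)
M^(2)(t) = -30/(t^7 - 7*t^6 + 21*t^5 - 35*t^4 + 35*t^3 - 21*t^2 + 7*t - 1)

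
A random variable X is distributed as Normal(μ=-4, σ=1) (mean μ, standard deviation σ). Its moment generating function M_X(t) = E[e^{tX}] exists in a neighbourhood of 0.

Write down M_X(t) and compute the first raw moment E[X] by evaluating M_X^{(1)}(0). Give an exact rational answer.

E[X] = D[M](0) = -4

M_X(t) = e^(t^2/2 - 4*t)
D[M](t) = t*e^(-4*t)*e^(t^2/2) - 4*e^(-4*t)*e^(t^2/2)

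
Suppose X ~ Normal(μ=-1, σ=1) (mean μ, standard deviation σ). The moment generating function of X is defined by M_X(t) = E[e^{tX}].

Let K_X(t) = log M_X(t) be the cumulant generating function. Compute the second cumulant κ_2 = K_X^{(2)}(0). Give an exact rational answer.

κ_2 = K^(2)(0) = 1

M_X(t) = e^(t^2/2 - t)
K_X(t) = log M_X(t) = t^2/2 - t
K^(2)(t) = 1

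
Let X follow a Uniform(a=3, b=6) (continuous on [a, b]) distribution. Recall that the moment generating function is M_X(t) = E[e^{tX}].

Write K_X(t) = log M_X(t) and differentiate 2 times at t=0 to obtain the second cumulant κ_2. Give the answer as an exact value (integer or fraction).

M_X(t) = (e^(6*t) - e^(3*t))/(3*t)
K_X(t) = log M_X(t) = -log(t) + log(e^(6*t) - e^(3*t)) - log(3)
dK/dt = (6*t*e^(3*t) - 3*t - e^(3*t) + 1)/(t*e^(3*t) - t)
d^2K/dt^2 = (-9*t^2*e^(3*t) + e^(6*t) - 2*e^(3*t) + 1)/(t^2*e^(6*t) - 2*t^2*e^(3*t) + t^2)

κ_2 = d^2K/dt^2 |_{t=0} = 3/4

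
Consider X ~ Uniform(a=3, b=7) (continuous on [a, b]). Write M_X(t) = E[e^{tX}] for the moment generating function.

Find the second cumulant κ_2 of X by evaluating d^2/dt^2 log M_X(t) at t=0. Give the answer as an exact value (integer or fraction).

M_X(t) = (e^(7*t) - e^(3*t))/(4*t)
K_X(t) = log M_X(t) = -log(t) + log(e^(7*t) - e^(3*t)) - 2*log(2)
K′(t) = (7*t*e^(4*t) - 3*t - e^(4*t) + 1)/(t*e^(4*t) - t)
K′′(t) = (-16*t^2*e^(4*t) + e^(8*t) - 2*e^(4*t) + 1)/(t^2*e^(8*t) - 2*t^2*e^(4*t) + t^2)

κ_2 = K′′(0) = 4/3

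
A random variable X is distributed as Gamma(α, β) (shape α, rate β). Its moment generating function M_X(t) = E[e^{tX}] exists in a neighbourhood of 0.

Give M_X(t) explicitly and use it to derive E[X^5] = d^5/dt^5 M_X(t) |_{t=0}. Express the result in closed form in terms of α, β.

E[X^5] = M^(5)(0) = α*(α^4 + 10*α^3 + 35*α^2 + 50*α + 24)/β^5

M_X(t) = (β/(β - t))^α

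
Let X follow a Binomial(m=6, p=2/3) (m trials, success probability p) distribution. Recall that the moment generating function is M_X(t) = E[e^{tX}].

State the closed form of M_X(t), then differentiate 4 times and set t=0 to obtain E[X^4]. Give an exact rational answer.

M_X(t) = (2*e^(t)/3 + 1/3)^6
M^(4)(t) = 1024*e^(6*t)/9 + 40000*e^(5*t)/243 + 20480*e^(4*t)/243 + 160*e^(3*t)/9 + 320*e^(2*t)/243 + 4*e^(t)/243

E[X^4] = M^(4)(0) = 3436/9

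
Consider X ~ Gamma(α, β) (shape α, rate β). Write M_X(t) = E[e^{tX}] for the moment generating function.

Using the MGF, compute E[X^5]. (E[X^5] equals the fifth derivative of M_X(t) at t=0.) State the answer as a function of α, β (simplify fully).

M_X(t) = (β/(β - t))^α
dM/dt = -α*β^α*(1/(β - t))^α/(-β + t)
d^2M/dt^2 = (α^2*β^α*(1/(β - t))^α + α*β^α*(1/(β - t))^α)/(β^2 - 2*β*t + t^2)
d^3M/dt^3 = (-α^3*β^α*(1/(β - t))^α - 3*α^2*β^α*(1/(β - t))^α - 2*α*β^α*(1/(β - t))^α)/(-β^3 + 3*β^2*t - 3*β*t^2 + t^3)
d^4M/dt^4 = (α^4*β^α*(1/(β - t))^α + 6*α^3*β^α*(1/(β - t))^α + 11*α^2*β^α*(1/(β - t))^α + 6*α*β^α*(1/(β - t))^α)/(β^4 - 4*β^3*t + 6*β^2*t^2 - 4*β*t^3 + t^4)

E[X^5] = d^5M/dt^5 |_{t=0} = α*(α^4 + 10*α^3 + 35*α^2 + 50*α + 24)/β^5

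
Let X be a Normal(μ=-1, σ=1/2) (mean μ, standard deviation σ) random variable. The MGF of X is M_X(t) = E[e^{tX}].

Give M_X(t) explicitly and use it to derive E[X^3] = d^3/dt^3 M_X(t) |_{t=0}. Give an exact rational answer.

M_X(t) = e^(t^2/8 - t)
dM/dt = t*e^(-t)*e^(t^2/8)/4 - e^(-t)*e^(t^2/8)
d^2M/dt^2 = (t^2*e^(t^2/8) - 8*t*e^(t^2/8) + 20*e^(t^2/8))*e^(-t)/16
d^3M/dt^3 = (t^3*e^(t^2/8) - 12*t^2*e^(t^2/8) + 60*t*e^(t^2/8) - 112*e^(t^2/8))*e^(-t)/64

E[X^3] = d^3M/dt^3 |_{t=0} = -7/4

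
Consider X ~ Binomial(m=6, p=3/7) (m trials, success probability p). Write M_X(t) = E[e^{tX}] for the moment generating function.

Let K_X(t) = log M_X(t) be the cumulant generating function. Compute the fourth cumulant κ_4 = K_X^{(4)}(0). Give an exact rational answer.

κ_4 = d^4K/dt^4 |_{t=0} = -1656/2401

M_X(t) = (3*e^(t)/7 + 4/7)^6
K_X(t) = log M_X(t) = 6*log(3*e^(t)/7 + 4/7)
dK/dt = 18*e^(t)/(3*e^(t) + 4)
d^2K/dt^2 = 72*e^(t)/(9*e^(2*t) + 24*e^(t) + 16)
d^3K/dt^3 = (-216*e^(2*t) + 288*e^(t))/(27*e^(3*t) + 108*e^(2*t) + 144*e^(t) + 64)
d^4K/dt^4 = (648*e^(3*t) - 3456*e^(2*t) + 1152*e^(t))/(81*e^(4*t) + 432*e^(3*t) + 864*e^(2*t) + 768*e^(t) + 256)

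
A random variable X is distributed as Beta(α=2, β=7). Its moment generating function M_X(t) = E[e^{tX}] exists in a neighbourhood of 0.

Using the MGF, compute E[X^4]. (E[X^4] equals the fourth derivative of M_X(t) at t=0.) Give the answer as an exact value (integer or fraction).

E[X^4] = d^4M/dt^4 |_{t=0} = 1/99

M_X(t) = ₁F₁(2; 9; t)
dM/dt = 2*₁F₁(3; 10; t)/9
d^2M/dt^2 = ₁F₁(4; 11; t)/15
d^3M/dt^3 = 4*₁F₁(5; 12; t)/165
d^4M/dt^4 = ₁F₁(6; 13; t)/99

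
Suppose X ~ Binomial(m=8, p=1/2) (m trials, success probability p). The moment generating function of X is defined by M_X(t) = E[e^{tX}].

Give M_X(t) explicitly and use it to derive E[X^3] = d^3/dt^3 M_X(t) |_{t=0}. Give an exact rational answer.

E[X^3] = M^(3)(0) = 88

M_X(t) = (e^(t)/2 + 1/2)^8
M^(3)(t) = 2*e^(8*t) + 343*e^(7*t)/32 + 189*e^(6*t)/8 + 875*e^(5*t)/32 + 35*e^(4*t)/2 + 189*e^(3*t)/32 + 7*e^(2*t)/8 + e^(t)/32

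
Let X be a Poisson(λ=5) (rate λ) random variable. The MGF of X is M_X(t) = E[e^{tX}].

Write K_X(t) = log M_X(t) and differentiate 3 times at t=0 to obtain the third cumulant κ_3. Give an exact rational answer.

M_X(t) = e^(5*e^(t) - 5)
K_X(t) = log M_X(t) = 5*e^(t) - 5
dK/dt = 5*e^(t)
d^2K/dt^2 = 5*e^(t)
d^3K/dt^3 = 5*e^(t)

κ_3 = d^3K/dt^3 |_{t=0} = 5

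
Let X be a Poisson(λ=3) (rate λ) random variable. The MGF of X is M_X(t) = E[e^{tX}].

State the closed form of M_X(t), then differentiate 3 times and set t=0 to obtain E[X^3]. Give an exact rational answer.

E[X^3] = D^3[M](0) = 57

M_X(t) = e^(3*e^(t) - 3)
D^3[M](t) = (27*e^(3*t)*e^(3*e^(t)) + 27*e^(2*t)*e^(3*e^(t)) + 3*e^(t)*e^(3*e^(t)))*e^(-3)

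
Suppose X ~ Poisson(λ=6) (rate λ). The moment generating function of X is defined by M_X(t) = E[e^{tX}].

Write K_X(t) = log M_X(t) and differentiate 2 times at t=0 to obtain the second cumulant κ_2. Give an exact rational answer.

M_X(t) = e^(6*e^(t) - 6)
K_X(t) = log M_X(t) = 6*e^(t) - 6
K^(2)(t) = 6*e^(t)

κ_2 = K^(2)(0) = 6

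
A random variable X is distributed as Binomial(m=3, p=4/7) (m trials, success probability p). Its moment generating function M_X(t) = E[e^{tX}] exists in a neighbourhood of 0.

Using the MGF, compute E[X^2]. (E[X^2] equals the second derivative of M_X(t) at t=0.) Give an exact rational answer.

M_X(t) = (4*e^(t)/7 + 3/7)^3
M′(t) = 192*e^(3*t)/343 + 288*e^(2*t)/343 + 108*e^(t)/343
M′′(t) = 576*e^(3*t)/343 + 576*e^(2*t)/343 + 108*e^(t)/343

E[X^2] = M′′(0) = 180/49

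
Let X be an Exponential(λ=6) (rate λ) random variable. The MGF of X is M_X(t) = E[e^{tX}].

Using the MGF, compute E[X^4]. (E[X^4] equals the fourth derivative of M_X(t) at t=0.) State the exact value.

M_X(t) = 6/(6 - t)
D^4[M](t) = -144/(t^5 - 30*t^4 + 360*t^3 - 2160*t^2 + 6480*t - 7776)

E[X^4] = D^4[M](0) = 1/54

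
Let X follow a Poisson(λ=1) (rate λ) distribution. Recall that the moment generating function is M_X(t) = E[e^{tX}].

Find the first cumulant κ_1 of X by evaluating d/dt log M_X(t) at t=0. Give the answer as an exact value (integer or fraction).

κ_1 = K′(0) = 1

M_X(t) = e^(e^(t) - 1)
K_X(t) = log M_X(t) = e^(t) - 1
K′(t) = e^(t)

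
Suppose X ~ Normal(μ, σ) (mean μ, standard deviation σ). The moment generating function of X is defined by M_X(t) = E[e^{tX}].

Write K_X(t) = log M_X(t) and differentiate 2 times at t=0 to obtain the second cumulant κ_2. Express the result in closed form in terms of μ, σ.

M_X(t) = e^(μ*t + σ^2*t^2/2)
K_X(t) = log M_X(t) = μ*t + σ^2*t^2/2
D^2[K](t) = σ^2

κ_2 = D^2[K](0) = σ^2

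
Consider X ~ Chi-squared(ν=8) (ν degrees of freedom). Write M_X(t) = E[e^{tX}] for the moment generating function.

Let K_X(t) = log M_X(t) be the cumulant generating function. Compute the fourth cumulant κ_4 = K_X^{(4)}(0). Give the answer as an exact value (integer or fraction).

κ_4 = K′′′′(0) = 384

M_X(t) = (1 - 2*t)^(-4)
K_X(t) = log M_X(t) = -4*log(1 - 2*t)
K′(t) = -8/(2*t - 1)
K′′(t) = 16/(4*t^2 - 4*t + 1)
K′′′(t) = -64/(8*t^3 - 12*t^2 + 6*t - 1)
K′′′′(t) = 384/(16*t^4 - 32*t^3 + 24*t^2 - 8*t + 1)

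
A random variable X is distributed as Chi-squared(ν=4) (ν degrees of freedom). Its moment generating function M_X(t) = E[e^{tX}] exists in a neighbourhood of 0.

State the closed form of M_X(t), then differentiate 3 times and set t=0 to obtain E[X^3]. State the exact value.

E[X^3] = M^(3)(0) = 192

M_X(t) = (1 - 2*t)^(-2)
M^(3)(t) = -192/(32*t^5 - 80*t^4 + 80*t^3 - 40*t^2 + 10*t - 1)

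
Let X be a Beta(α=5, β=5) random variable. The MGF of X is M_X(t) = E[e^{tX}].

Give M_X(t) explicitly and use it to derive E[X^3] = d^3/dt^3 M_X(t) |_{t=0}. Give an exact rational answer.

E[X^3] = D^3[M](0) = 7/44

M_X(t) = ₁F₁(5; 10; t)
D^3[M](t) = 7*₁F₁(8; 13; t)/44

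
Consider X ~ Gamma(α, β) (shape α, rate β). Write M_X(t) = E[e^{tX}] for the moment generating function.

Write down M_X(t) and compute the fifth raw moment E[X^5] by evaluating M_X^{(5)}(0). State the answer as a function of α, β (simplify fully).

E[X^5] = d^5M/dt^5 |_{t=0} = α*(α^4 + 10*α^3 + 35*α^2 + 50*α + 24)/β^5

M_X(t) = (β/(β - t))^α
dM/dt = -α*β^α*(1/(β - t))^α/(-β + t)
d^2M/dt^2 = (α^2*β^α*(1/(β - t))^α + α*β^α*(1/(β - t))^α)/(β^2 - 2*β*t + t^2)
d^3M/dt^3 = (-α^3*β^α*(1/(β - t))^α - 3*α^2*β^α*(1/(β - t))^α - 2*α*β^α*(1/(β - t))^α)/(-β^3 + 3*β^2*t - 3*β*t^2 + t^3)
d^4M/dt^4 = (α^4*β^α*(1/(β - t))^α + 6*α^3*β^α*(1/(β - t))^α + 11*α^2*β^α*(1/(β - t))^α + 6*α*β^α*(1/(β - t))^α)/(β^4 - 4*β^3*t + 6*β^2*t^2 - 4*β*t^3 + t^4)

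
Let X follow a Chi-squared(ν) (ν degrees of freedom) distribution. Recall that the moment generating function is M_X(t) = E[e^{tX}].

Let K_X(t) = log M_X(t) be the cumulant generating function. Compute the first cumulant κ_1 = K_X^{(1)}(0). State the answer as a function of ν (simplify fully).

M_X(t) = (1 - 2*t)^(-ν/2)
K_X(t) = log M_X(t) = -ν*log(1 - 2*t)/2
K^(1)(t) = -ν/(2*t - 1)

κ_1 = K^(1)(0) = ν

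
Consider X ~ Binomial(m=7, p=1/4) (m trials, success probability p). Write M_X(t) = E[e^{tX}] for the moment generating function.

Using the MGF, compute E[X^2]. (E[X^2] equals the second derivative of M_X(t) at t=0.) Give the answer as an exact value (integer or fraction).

M_X(t) = (e^(t)/4 + 3/4)^7
dM/dt = 7*e^(7*t)/16384 + 63*e^(6*t)/8192 + 945*e^(5*t)/16384 + 945*e^(4*t)/4096 + 8505*e^(3*t)/16384 + 5103*e^(2*t)/8192 + 5103*e^(t)/16384
d^2M/dt^2 = 49*e^(7*t)/16384 + 189*e^(6*t)/4096 + 4725*e^(5*t)/16384 + 945*e^(4*t)/1024 + 25515*e^(3*t)/16384 + 5103*e^(2*t)/4096 + 5103*e^(t)/16384

E[X^2] = d^2M/dt^2 |_{t=0} = 35/8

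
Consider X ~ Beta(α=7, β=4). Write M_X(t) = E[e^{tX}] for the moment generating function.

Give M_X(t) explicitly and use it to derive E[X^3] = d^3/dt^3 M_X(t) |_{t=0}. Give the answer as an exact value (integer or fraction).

E[X^3] = M^(3)(0) = 42/143

M_X(t) = ₁F₁(7; 11; t)
M^(3)(t) = 42*₁F₁(10; 14; t)/143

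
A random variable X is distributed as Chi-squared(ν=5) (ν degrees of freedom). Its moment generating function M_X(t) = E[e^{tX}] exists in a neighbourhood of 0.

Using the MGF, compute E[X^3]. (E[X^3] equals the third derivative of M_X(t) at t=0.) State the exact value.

M_X(t) = (1 - 2*t)^(-5/2)
dM/dt = -5/(8*t^3*√(1 - 2*t) - 12*t^2*√(1 - 2*t) + 6*t*√(1 - 2*t) - √(1 - 2*t))
d^2M/dt^2 = 35/(16*t^4*√(1 - 2*t) - 32*t^3*√(1 - 2*t) + 24*t^2*√(1 - 2*t) - 8*t*√(1 - 2*t) + √(1 - 2*t))
d^3M/dt^3 = -315/(32*t^5*√(1 - 2*t) - 80*t^4*√(1 - 2*t) + 80*t^3*√(1 - 2*t) - 40*t^2*√(1 - 2*t) + 10*t*√(1 - 2*t) - √(1 - 2*t))

E[X^3] = d^3M/dt^3 |_{t=0} = 315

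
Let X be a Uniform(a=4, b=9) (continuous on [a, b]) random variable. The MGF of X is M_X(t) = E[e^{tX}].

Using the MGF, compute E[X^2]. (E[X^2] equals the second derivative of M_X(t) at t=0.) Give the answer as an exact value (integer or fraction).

E[X^2] = M^(2)(0) = 133/3

M_X(t) = (e^(9*t) - e^(4*t))/(5*t)
M^(2)(t) = (81*t^2*e^(9*t) - 16*t^2*e^(4*t) - 18*t*e^(9*t) + 8*t*e^(4*t) + 2*e^(9*t) - 2*e^(4*t))/(5*t^3)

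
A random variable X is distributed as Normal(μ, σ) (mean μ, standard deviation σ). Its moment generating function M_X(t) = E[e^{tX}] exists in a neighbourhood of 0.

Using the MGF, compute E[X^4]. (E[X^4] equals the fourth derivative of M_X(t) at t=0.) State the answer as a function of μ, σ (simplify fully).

E[X^4] = D^4[M](0) = μ^4 + 6*μ^2*σ^2 + 3*σ^4

M_X(t) = e^(μ*t + σ^2*t^2/2)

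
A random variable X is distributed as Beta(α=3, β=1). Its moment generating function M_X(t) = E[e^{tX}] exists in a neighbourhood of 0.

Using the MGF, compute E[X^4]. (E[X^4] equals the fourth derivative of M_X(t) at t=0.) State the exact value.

E[X^4] = M^(4)(0) = 3/7

M_X(t) = ₁F₁(3; 4; t)
M^(4)(t) = 3*₁F₁(7; 8; t)/7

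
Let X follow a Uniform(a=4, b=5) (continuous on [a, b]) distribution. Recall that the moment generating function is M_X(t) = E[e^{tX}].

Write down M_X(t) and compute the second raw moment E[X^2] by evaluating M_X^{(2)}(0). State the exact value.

M_X(t) = (e^(5*t) - e^(4*t))/t
M^(2)(t) = (25*t^2*e^(5*t) - 16*t^2*e^(4*t) - 10*t*e^(5*t) + 8*t*e^(4*t) + 2*e^(5*t) - 2*e^(4*t))/t^3

E[X^2] = M^(2)(0) = 61/3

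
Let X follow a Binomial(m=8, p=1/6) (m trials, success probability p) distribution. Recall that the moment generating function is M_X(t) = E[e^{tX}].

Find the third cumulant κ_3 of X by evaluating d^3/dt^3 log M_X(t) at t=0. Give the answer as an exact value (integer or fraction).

M_X(t) = (e^(t)/6 + 5/6)^8
K_X(t) = log M_X(t) = 8*log(e^(t)/6 + 5/6)
K′(t) = 8*e^(t)/(e^(t) + 5)
K′′(t) = 40*e^(t)/(e^(2*t) + 10*e^(t) + 25)
K′′′(t) = (-40*e^(2*t) + 200*e^(t))/(e^(3*t) + 15*e^(2*t) + 75*e^(t) + 125)

κ_3 = K′′′(0) = 20/27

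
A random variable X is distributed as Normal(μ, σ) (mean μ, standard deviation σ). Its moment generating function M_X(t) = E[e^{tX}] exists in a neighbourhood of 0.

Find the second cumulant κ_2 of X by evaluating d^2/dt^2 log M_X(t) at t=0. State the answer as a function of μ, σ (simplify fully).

M_X(t) = e^(μ*t + σ^2*t^2/2)
K_X(t) = log M_X(t) = μ*t + σ^2*t^2/2
K^(2)(t) = σ^2

κ_2 = K^(2)(0) = σ^2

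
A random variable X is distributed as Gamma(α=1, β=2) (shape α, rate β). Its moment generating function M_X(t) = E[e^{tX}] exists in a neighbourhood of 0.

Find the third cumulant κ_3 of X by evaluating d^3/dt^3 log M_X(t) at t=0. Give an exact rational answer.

M_X(t) = 2/(2 - t)
K_X(t) = log M_X(t) = -log(2 - t) + log(2)
D^3[K](t) = -2/(t^3 - 6*t^2 + 12*t - 8)

κ_3 = D^3[K](0) = 1/4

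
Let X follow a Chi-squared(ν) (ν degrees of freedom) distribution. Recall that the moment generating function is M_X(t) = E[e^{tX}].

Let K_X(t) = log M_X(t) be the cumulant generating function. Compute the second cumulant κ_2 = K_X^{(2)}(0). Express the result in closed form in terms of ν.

M_X(t) = (1 - 2*t)^(-ν/2)
K_X(t) = log M_X(t) = -ν*log(1 - 2*t)/2
D^2[K](t) = 2*ν/(4*t^2 - 4*t + 1)

κ_2 = D^2[K](0) = 2*ν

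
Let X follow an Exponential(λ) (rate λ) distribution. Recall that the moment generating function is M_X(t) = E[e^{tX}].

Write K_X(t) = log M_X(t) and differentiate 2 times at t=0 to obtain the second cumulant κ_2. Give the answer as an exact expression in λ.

M_X(t) = λ/(λ - t)
K_X(t) = log M_X(t) = log(λ) - log(λ - t)
dK/dt = -1/(-λ + t)
d^2K/dt^2 = 1/(λ^2 - 2*λ*t + t^2)

κ_2 = d^2K/dt^2 |_{t=0} = λ^(-2)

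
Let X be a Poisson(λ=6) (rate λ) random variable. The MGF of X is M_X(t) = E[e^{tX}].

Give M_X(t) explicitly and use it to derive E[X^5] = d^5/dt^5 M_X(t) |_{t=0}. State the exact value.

M_X(t) = e^(6*e^(t) - 6)
D^5[M](t) = (7776*e^(5*t)*e^(6*e^(t)) + 12960*e^(4*t)*e^(6*e^(t)) + 5400*e^(3*t)*e^(6*e^(t)) + 540*e^(2*t)*e^(6*e^(t)) + 6*e^(t)*e^(6*e^(t)))*e^(-6)

E[X^5] = D^5[M](0) = 26682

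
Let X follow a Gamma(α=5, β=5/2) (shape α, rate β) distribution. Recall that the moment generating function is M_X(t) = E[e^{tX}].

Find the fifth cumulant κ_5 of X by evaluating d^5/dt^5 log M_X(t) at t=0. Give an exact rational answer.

M_X(t) = 3125/(32*(5/2 - t)^5)
K_X(t) = log M_X(t) = -5*log(5/2 - t) - 5*log(2) + 5*log(5)
dK/dt = -10/(2*t - 5)
d^2K/dt^2 = 20/(4*t^2 - 20*t + 25)
d^3K/dt^3 = -80/(8*t^3 - 60*t^2 + 150*t - 125)
d^4K/dt^4 = 480/(16*t^4 - 160*t^3 + 600*t^2 - 1000*t + 625)
d^5K/dt^5 = -3840/(32*t^5 - 400*t^4 + 2000*t^3 - 5000*t^2 + 6250*t - 3125)

κ_5 = d^5K/dt^5 |_{t=0} = 768/625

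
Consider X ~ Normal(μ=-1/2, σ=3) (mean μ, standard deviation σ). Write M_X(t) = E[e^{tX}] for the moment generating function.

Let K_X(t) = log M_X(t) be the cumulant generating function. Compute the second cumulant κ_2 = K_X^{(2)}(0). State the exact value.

κ_2 = K^(2)(0) = 9

M_X(t) = e^(9*t^2/2 - t/2)
K_X(t) = log M_X(t) = 9*t^2/2 - t/2
K^(2)(t) = 9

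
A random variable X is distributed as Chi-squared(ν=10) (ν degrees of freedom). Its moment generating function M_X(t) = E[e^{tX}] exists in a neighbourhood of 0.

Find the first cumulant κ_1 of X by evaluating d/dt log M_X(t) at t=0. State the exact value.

κ_1 = K^(1)(0) = 10

M_X(t) = (1 - 2*t)^(-5)
K_X(t) = log M_X(t) = -5*log(1 - 2*t)
K^(1)(t) = -10/(2*t - 1)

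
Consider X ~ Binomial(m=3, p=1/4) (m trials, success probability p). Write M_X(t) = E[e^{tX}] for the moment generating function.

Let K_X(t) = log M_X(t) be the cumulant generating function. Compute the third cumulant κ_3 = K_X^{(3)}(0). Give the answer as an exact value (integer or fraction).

κ_3 = D^3[K](0) = 9/32

M_X(t) = (e^(t)/4 + 3/4)^3
K_X(t) = log M_X(t) = 3*log(e^(t)/4 + 3/4)
D^3[K](t) = (-9*e^(2*t) + 27*e^(t))/(e^(3*t) + 9*e^(2*t) + 27*e^(t) + 27)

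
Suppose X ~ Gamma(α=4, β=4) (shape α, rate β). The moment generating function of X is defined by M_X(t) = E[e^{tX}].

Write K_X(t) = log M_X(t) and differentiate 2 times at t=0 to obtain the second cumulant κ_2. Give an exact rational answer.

κ_2 = K^(2)(0) = 1/4

M_X(t) = 256/(4 - t)^4
K_X(t) = log M_X(t) = -4*log(4 - t) + 8*log(2)
K^(2)(t) = 4/(t^2 - 8*t + 16)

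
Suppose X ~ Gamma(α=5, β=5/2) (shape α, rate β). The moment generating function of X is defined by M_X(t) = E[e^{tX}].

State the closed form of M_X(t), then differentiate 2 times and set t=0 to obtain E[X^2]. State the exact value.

E[X^2] = d^2M/dt^2 |_{t=0} = 24/5

M_X(t) = 3125/(32*(5/2 - t)^5)
dM/dt = 31250/(64*t^6 - 960*t^5 + 6000*t^4 - 20000*t^3 + 37500*t^2 - 37500*t + 15625)
d^2M/dt^2 = -375000/(128*t^7 - 2240*t^6 + 16800*t^5 - 70000*t^4 + 175000*t^3 - 262500*t^2 + 218750*t - 78125)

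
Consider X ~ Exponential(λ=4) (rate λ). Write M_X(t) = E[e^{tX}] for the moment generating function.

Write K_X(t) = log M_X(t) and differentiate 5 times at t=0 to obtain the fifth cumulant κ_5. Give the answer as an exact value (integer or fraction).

κ_5 = d^5K/dt^5 |_{t=0} = 3/128

M_X(t) = 4/(4 - t)
K_X(t) = log M_X(t) = -log(4 - t) + 2*log(2)
dK/dt = -1/(t - 4)
d^2K/dt^2 = 1/(t^2 - 8*t + 16)
d^3K/dt^3 = -2/(t^3 - 12*t^2 + 48*t - 64)
d^4K/dt^4 = 6/(t^4 - 16*t^3 + 96*t^2 - 256*t + 256)
d^5K/dt^5 = -24/(t^5 - 20*t^4 + 160*t^3 - 640*t^2 + 1280*t - 1024)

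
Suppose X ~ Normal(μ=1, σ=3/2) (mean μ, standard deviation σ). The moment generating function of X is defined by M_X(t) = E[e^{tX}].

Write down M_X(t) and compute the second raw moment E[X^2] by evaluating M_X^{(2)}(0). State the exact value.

E[X^2] = D^2[M](0) = 13/4

M_X(t) = e^(9*t^2/8 + t)
D^2[M](t) = 81*t^2*e^(t)*e^(9*t^2/8)/16 + 9*t*e^(t)*e^(9*t^2/8)/2 + 13*e^(t)*e^(9*t^2/8)/4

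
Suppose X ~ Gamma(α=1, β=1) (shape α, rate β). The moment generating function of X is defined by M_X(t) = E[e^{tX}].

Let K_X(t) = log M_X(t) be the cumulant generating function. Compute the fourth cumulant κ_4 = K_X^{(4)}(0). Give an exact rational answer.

M_X(t) = 1/(1 - t)
K_X(t) = log M_X(t) = -log(1 - t)
D^4[K](t) = 6/(t^4 - 4*t^3 + 6*t^2 - 4*t + 1)

κ_4 = D^4[K](0) = 6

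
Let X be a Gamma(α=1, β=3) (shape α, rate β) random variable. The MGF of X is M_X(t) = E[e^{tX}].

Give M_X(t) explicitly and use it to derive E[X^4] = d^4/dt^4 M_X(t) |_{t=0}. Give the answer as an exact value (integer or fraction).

E[X^4] = d^4M/dt^4 |_{t=0} = 8/27

M_X(t) = 3/(3 - t)
dM/dt = 3/(t^2 - 6*t + 9)
d^2M/dt^2 = -6/(t^3 - 9*t^2 + 27*t - 27)
d^3M/dt^3 = 18/(t^4 - 12*t^3 + 54*t^2 - 108*t + 81)
d^4M/dt^4 = -72/(t^5 - 15*t^4 + 90*t^3 - 270*t^2 + 405*t - 243)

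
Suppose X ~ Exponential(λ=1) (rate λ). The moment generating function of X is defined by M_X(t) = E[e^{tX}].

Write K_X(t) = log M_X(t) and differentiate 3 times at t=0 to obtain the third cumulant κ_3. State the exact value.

M_X(t) = 1/(1 - t)
K_X(t) = log M_X(t) = -log(1 - t)
dK/dt = -1/(t - 1)
d^2K/dt^2 = 1/(t^2 - 2*t + 1)
d^3K/dt^3 = -2/(t^3 - 3*t^2 + 3*t - 1)

κ_3 = d^3K/dt^3 |_{t=0} = 2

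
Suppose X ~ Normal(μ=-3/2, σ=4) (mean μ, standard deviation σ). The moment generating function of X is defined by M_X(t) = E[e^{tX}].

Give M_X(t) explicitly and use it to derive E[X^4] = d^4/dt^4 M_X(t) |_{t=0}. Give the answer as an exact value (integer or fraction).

M_X(t) = e^(8*t^2 - 3*t/2)
dM/dt = 16*t*e^(-3*t/2)*e^(8*t^2) - 3*e^(-3*t/2)*e^(8*t^2)/2
d^2M/dt^2 = (1024*t^2*e^(8*t^2) - 192*t*e^(8*t^2) + 73*e^(8*t^2))*e^(-3*t/2)/4
d^3M/dt^3 = (32768*t^3*e^(8*t^2) - 9216*t^2*e^(8*t^2) + 7008*t*e^(8*t^2) - 603*e^(8*t^2))*e^(-3*t/2)/8
d^4M/dt^4 = (1048576*t^4*e^(8*t^2) - 393216*t^3*e^(8*t^2) + 448512*t^2*e^(8*t^2) - 77184*t*e^(8*t^2) + 15825*e^(8*t^2))*e^(-3*t/2)/16

E[X^4] = d^4M/dt^4 |_{t=0} = 15825/16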